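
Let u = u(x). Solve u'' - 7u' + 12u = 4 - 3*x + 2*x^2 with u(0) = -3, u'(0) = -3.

u = 59/216 - 274*exp(3*x)/27 - x/18 + x**2/6 + 55*exp(4*x)/8

Characteristic equation r² - 7r + 12 = 0 factors as (r - 4)(r - 3) = 0, so r = 4, 3.
Hence u_h = C1*exp(4*x) + C2*exp(3*x).
For the particular solution try u_p = A0 + A1*x + A2*x^2. Substituting and matching coefficients of each power of x gives A0 = 59/216, A1 = -1/18, A2 = 1/6, so u_p = 59/216 - x/18 + x^2/6.
General solution: u = 59/216 - x/18 + x^2/6 + C1*exp(4*x) + C2*exp(3*x).
Apply the initial conditions: u(0) = 59/216 + C1 + C2 = -3 and u'(0) = -1/18 + 3*C2 + 4*C1 = -3. Solving gives C1 = 55/8, C2 = -274/27.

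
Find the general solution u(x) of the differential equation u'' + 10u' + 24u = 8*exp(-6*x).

Characteristic equation r² + 10r + 24 = 0 factors as (r + 6)(r + 4) = 0, so r = -6, -4.
Hence u_h = C1*exp(-6*x) + C2*exp(-4*x).
Since exp(-6*x) solves the homogeneous equation (r = -6 is a root of multiplicity 1), multiply the trial by x. Try u_p = A*x*exp(-6*x). Substituting into the equation and dividing by exp(-6*x) gives A = -4, so u_p = -4*x*exp(-6*x).

u = C1*exp(-6*x) + C2*exp(-4*x) - 4*x*exp(-6*x)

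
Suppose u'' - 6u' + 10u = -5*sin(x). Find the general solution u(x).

u = -10*cos(x)/39 - 5*sin(x)/13 + C1*cos(x)*exp(3*x) + C2*exp(3*x)*sin(x)

Characteristic equation r² - 6r + 10 = 0 has discriminant (-6)² - 4·(10) = -4 < 0, so r = 3 ± i.
Hence u_h = C1*cos(x)*exp(3*x) + C2*exp(3*x)*sin(x).
Try u_p = A*cos(x) + B*sin(x). Substituting and equating the coefficients of cos(x) and sin(x) gives A = -10/39, B = -5/13, so u_p = -10*cos(x)/39 - 5*sin(x)/13.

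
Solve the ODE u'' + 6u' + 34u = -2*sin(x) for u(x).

u = -22*sin(x)/375 + 4*cos(x)/375 + C1*cos(5*x)*exp(-3*x) + C2*exp(-3*x)*sin(5*x)

Characteristic equation r² + 6r + 34 = 0 has discriminant (6)² - 4·(34) = -100 < 0, so r = -3 ± 5i.
Hence u_h = C1*cos(5*x)*exp(-3*x) + C2*exp(-3*x)*sin(5*x).
Try u_p = A*cos(x) + B*sin(x). Substituting and equating the coefficients of cos(x) and sin(x) gives A = 4/375, B = -22/375, so u_p = -22*sin(x)/375 + 4*cos(x)/375.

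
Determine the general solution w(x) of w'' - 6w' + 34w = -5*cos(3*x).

w = -125*cos(3*x)/949 + 90*sin(3*x)/949 + C1*cos(5*x)*exp(3*x) + C2*exp(3*x)*sin(5*x)

Characteristic equation r² - 6r + 34 = 0 has discriminant (-6)² - 4·(34) = -100 < 0, so r = 3 ± 5i.
Hence w_h = C1*cos(5*x)*exp(3*x) + C2*exp(3*x)*sin(5*x).
Try w_p = A*cos(3*x) + B*sin(3*x). Substituting and equating the coefficients of cos(3x) and sin(3x) gives A = -125/949, B = 90/949, so w_p = -125*cos(3*x)/949 + 90*sin(3*x)/949.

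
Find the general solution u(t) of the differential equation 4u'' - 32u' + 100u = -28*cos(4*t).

u = -63*cos(4*t)/1105 + 224*sin(4*t)/1105 + C1*cos(3*t)*exp(4*t) + C2*exp(4*t)*sin(3*t)

Divide through by 4: u'' - 8u' + 25u = -7*cos(4*t).
Characteristic equation r² - 8r + 25 = 0 has discriminant (-8)² - 4·(25) = -36 < 0, so r = 4 ± 3i.
Hence u_h = C1*cos(3*t)*exp(4*t) + C2*exp(4*t)*sin(3*t).
Try u_p = A*cos(4*t) + B*sin(4*t). Substituting and equating the coefficients of cos(4t) and sin(4t) gives A = -63/1105, B = 224/1105, so u_p = -63*cos(4*t)/1105 + 224*sin(4*t)/1105.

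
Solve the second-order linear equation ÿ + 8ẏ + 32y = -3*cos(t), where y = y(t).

Characteristic equation r² + 8r + 32 = 0 has discriminant (8)² - 4·(32) = -64 < 0, so r = -4 ± 4i.
Hence y_h = C1*cos(4*t)*exp(-4*t) + C2*exp(-4*t)*sin(4*t).
Try y_p = A*cos(t) + B*sin(t). Substituting and equating the coefficients of cos(t) and sin(t) gives A = -93/1025, B = -24/1025, so y_p = -93*cos(t)/1025 - 24*sin(t)/1025.

y = -93*cos(t)/1025 - 24*sin(t)/1025 + C1*cos(4*t)*exp(-4*t) + C2*exp(-4*t)*sin(4*t)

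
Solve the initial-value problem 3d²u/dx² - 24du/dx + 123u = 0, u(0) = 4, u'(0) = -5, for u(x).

u = 4*cos(5*x)*exp(4*x) - 21*exp(4*x)*sin(5*x)/5

Divide through by 3: u'' - 8u' + 41u = 0.
Characteristic equation r² - 8r + 41 = 0 has discriminant (-8)² - 4·(41) = -100 < 0, so r = 4 ± 5i.
Hence u_h = C1*cos(5*x)*exp(4*x) + C2*exp(4*x)*sin(5*x).
Apply the initial conditions: u(0) = C1 = 4 and u'(0) = 4*C1 + 5*C2 = -5. Solving gives C1 = 4, C2 = -21/5.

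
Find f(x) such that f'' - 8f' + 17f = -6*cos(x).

f = -3*cos(x)/10 + 3*sin(x)/20 + C1*cos(x)*exp(4*x) + C2*exp(4*x)*sin(x)

Characteristic equation r² - 8r + 17 = 0 has discriminant (-8)² - 4·(17) = -4 < 0, so r = 4 ± i.
Hence f_h = C1*cos(x)*exp(4*x) + C2*exp(4*x)*sin(x).
Try f_p = A*cos(x) + B*sin(x). Substituting and equating the coefficients of cos(x) and sin(x) gives A = -3/10, B = 3/20, so f_p = -3*cos(x)/10 + 3*sin(x)/20.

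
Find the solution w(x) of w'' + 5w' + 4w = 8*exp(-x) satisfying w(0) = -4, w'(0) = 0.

w = -56*exp(-x)/9 + 20*exp(-4*x)/9 + 8*x*exp(-x)/3

Characteristic equation r² + 5r + 4 = 0 factors as (r + 4)(r + 1) = 0, so r = -4, -1.
Hence w_h = C1*exp(-4*x) + C2*exp(-x).
Since exp(-x) solves the homogeneous equation (r = -1 is a root of multiplicity 1), multiply the trial by x. Try w_p = A*x*exp(-x). Substituting into the equation and dividing by exp(-x) gives A = 8/3, so w_p = 8*x*exp(-x)/3.
General solution: w = C1*exp(-4*x) + C2*exp(-x) + 8*x*exp(-x)/3.
Apply the initial conditions: w(0) = C1 + C2 = -4 and w'(0) = 8/3 - C2 - 4*C1 = 0. Solving gives C1 = 20/9, C2 = -56/9.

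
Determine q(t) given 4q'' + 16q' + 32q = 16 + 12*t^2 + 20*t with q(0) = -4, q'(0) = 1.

q = 9/32 + t/4 + 3*t**2/8 - 137*cos(2*t)*exp(-2*t)/32 - 125*exp(-2*t)*sin(2*t)/32

Divide through by 4: q'' + 4q' + 8q = 4 + 3*t^2 + 5*t.
Characteristic equation r² + 4r + 8 = 0 has discriminant (4)² - 4·(8) = -16 < 0, so r = -2 ± 2i.
Hence q_h = C1*cos(2*t)*exp(-2*t) + C2*exp(-2*t)*sin(2*t).
For the particular solution try q_p = A0 + A1*t + A2*t^2. Substituting and matching coefficients of each power of t gives A0 = 9/32, A1 = 1/4, A2 = 3/8, so q_p = 9/32 + t/4 + 3*t^2/8.
General solution: q = 9/32 + t/4 + 3*t^2/8 + C1*cos(2*t)*exp(-2*t) + C2*exp(-2*t)*sin(2*t).
Apply the initial conditions: q(0) = 9/32 + C1 = -4 and q'(0) = 1/4 - 2*C1 + 2*C2 = 1. Solving gives C1 = -137/32, C2 = -125/32.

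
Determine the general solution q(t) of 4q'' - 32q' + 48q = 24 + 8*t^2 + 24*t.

q = 103/108 + t**2/6 + 13*t/18 + C1*exp(2*t) + C2*exp(6*t)

Divide through by 4: q'' - 8q' + 12q = 6 + 2*t^2 + 6*t.
Characteristic equation r² - 8r + 12 = 0 factors as (r - 2)(r - 6) = 0, so r = 2, 6.
Hence q_h = C1*exp(2*t) + C2*exp(6*t).
For the particular solution try q_p = A0 + A1*t + A2*t^2. Substituting and matching coefficients of each power of t gives A0 = 103/108, A1 = 13/18, A2 = 1/6, so q_p = 103/108 + t^2/6 + 13*t/18.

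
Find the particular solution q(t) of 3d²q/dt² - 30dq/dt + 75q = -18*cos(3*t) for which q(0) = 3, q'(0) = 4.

q = -24*cos(3*t)/289 + 45*sin(3*t)/289 + 891*exp(5*t)/289 - 202*t*exp(5*t)/17

Divide through by 3: q'' - 10q' + 25q = -6*cos(3*t).
Characteristic equation r² - 10r + 25 = 0 has discriminant (-10)² - 4·(25) = 0, so r = 5 is a repeated root.
Hence q_h = (C1 + C2*t)*exp(5*t).
Try q_p = A*cos(3*t) + B*sin(3*t). Substituting and equating the coefficients of cos(3t) and sin(3t) gives A = -24/289, B = 45/289, so q_p = -24*cos(3*t)/289 + 45*sin(3*t)/289.
General solution: q = -24*cos(3*t)/289 + 45*sin(3*t)/289 + C1*exp(5*t) + C2*t*exp(5*t).
Apply the initial conditions: q(0) = -24/289 + C1 = 3 and q'(0) = 135/289 + C2 + 5*C1 = 4. Solving gives C1 = 891/289, C2 = -202/17.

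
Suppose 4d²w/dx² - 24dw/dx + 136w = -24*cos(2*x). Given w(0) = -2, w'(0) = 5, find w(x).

w = -5*cos(2*x)/29 + 2*sin(2*x)/29 - 53*cos(5*x)*exp(3*x)/29 + 60*exp(3*x)*sin(5*x)/29

Divide through by 4: w'' - 6w' + 34w = -6*cos(2*x).
Characteristic equation r² - 6r + 34 = 0 has discriminant (-6)² - 4·(34) = -100 < 0, so r = 3 ± 5i.
Hence w_h = C1*cos(5*x)*exp(3*x) + C2*exp(3*x)*sin(5*x).
Try w_p = A*cos(2*x) + B*sin(2*x). Substituting and equating the coefficients of cos(2x) and sin(2x) gives A = -5/29, B = 2/29, so w_p = -5*cos(2*x)/29 + 2*sin(2*x)/29.
General solution: w = -5*cos(2*x)/29 + 2*sin(2*x)/29 + C1*cos(5*x)*exp(3*x) + C2*exp(3*x)*sin(5*x).
Apply the initial conditions: w(0) = -5/29 + C1 = -2 and w'(0) = 4/29 + 3*C1 + 5*C2 = 5. Solving gives C1 = -53/29, C2 = 60/29.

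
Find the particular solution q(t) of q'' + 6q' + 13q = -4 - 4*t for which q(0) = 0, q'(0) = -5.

Characteristic equation r² + 6r + 13 = 0 has discriminant (6)² - 4·(13) = -16 < 0, so r = -3 ± 2i.
Hence q_h = C1*cos(2*t)*exp(-3*t) + C2*exp(-3*t)*sin(2*t).
For the particular solution try q_p = A0 + A1*t. Substituting and matching coefficients of each power of t gives A0 = -28/169, A1 = -4/13, so q_p = -28/169 - 4*t/13.
General solution: q = -28/169 - 4*t/13 + C1*cos(2*t)*exp(-3*t) + C2*exp(-3*t)*sin(2*t).
Apply the initial conditions: q(0) = -28/169 + C1 = 0 and q'(0) = -4/13 - 3*C1 + 2*C2 = -5. Solving gives C1 = 28/169, C2 = -709/338.

q = -28/169 - 4*t/13 - 709*exp(-3*t)*sin(2*t)/338 + 28*cos(2*t)*exp(-3*t)/169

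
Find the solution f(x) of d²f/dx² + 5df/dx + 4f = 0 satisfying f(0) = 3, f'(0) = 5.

f = -8*exp(-4*x)/3 + 17*exp(-x)/3

Characteristic equation r² + 5r + 4 = 0 factors as (r + 1)(r + 4) = 0, so r = -1, -4.
Hence f_h = C1*exp(-x) + C2*exp(-4*x).
Apply the initial conditions: f(0) = C1 + C2 = 3 and f'(0) = -C1 - 4*C2 = 5. Solving gives C1 = 17/3, C2 = -8/3.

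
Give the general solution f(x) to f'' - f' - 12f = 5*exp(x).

f = -5*exp(x)/12 + C1*exp(-3*x) + C2*exp(4*x)

Characteristic equation r² - r - 12 = 0 factors as (r + 3)(r - 4) = 0, so r = -3, 4.
Hence f_h = C1*exp(-3*x) + C2*exp(4*x).
Try f_p = A*exp(x). Substituting into the equation and dividing by exp(x) gives A = -5/12, so f_p = -5*exp(x)/12.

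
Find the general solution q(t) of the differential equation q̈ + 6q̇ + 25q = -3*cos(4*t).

Characteristic equation r² + 6r + 25 = 0 has discriminant (6)² - 4·(25) = -64 < 0, so r = -3 ± 4i.
Hence q_h = C1*cos(4*t)*exp(-3*t) + C2*exp(-3*t)*sin(4*t).
Try q_p = A*cos(4*t) + B*sin(4*t). Substituting and equating the coefficients of cos(4t) and sin(4t) gives A = -3/73, B = -8/73, so q_p = -8*sin(4*t)/73 - 3*cos(4*t)/73.

q = -8*sin(4*t)/73 - 3*cos(4*t)/73 + C1*cos(4*t)*exp(-3*t) + C2*exp(-3*t)*sin(4*t)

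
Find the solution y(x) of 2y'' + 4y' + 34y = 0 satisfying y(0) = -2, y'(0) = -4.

y = -2*cos(4*x)*exp(-x) - 3*exp(-x)*sin(4*x)/2

Divide through by 2: y'' + 2y' + 17y = 0.
Characteristic equation r² + 2r + 17 = 0 has discriminant (2)² - 4·(17) = -64 < 0, so r = -1 ± 4i.
Hence y_h = C1*cos(4*x)*exp(-x) + C2*exp(-x)*sin(4*x).
Apply the initial conditions: y(0) = C1 = -2 and y'(0) = -C1 + 4*C2 = -4. Solving gives C1 = -2, C2 = -3/2.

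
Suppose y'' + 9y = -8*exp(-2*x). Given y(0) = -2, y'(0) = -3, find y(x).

y = -55*sin(3*x)/39 - 18*cos(3*x)/13 - 8*exp(-2*x)/13

Characteristic equation r² + 9 = 0 has discriminant (0)² - 4·(9) = -36 < 0, so r = ± 3i.
Hence y_h = C1*cos(3*x) + C2*sin(3*x).
Try y_p = A*exp(-2*x). Substituting into the equation and dividing by exp(-2*x) gives A = -8/13, so y_p = -8*exp(-2*x)/13.
General solution: y = -8*exp(-2*x)/13 + C1*cos(3*x) + C2*sin(3*x).
Apply the initial conditions: y(0) = -8/13 + C1 = -2 and y'(0) = 16/13 + 3*C2 = -3. Solving gives C1 = -18/13, C2 = -55/39.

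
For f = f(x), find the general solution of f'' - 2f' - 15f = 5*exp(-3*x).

f = C1*exp(5*x) + C2*exp(-3*x) - 5*x*exp(-3*x)/8

Characteristic equation r² - 2r - 15 = 0 factors as (r - 5)(r + 3) = 0, so r = 5, -3.
Hence f_h = C1*exp(5*x) + C2*exp(-3*x).
Since exp(-3*x) solves the homogeneous equation (r = -3 is a root of multiplicity 1), multiply the trial by x. Try f_p = A*x*exp(-3*x). Substituting into the equation and dividing by exp(-3*x) gives A = -5/8, so f_p = -5*x*exp(-3*x)/8.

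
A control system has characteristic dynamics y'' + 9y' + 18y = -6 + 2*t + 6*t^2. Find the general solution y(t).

y = -7/27 - 2*t/9 + t**2/3 + C1*exp(-3*t) + C2*exp(-6*t)

Characteristic equation r² + 9r + 18 = 0 factors as (r + 3)(r + 6) = 0, so r = -3, -6.
Hence y_h = C1*exp(-3*t) + C2*exp(-6*t).
For the particular solution try y_p = A0 + A1*t + A2*t^2. Substituting and matching coefficients of each power of t gives A0 = -7/27, A1 = -2/9, A2 = 1/3, so y_p = -7/27 - 2*t/9 + t^2/3.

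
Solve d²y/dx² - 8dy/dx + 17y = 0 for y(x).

y = C1*cos(x)*exp(4*x) + C2*exp(4*x)*sin(x)

Characteristic equation r² - 8r + 17 = 0 has discriminant (-8)² - 4·(17) = -4 < 0, so r = 4 ± i.
Hence y_h = C1*cos(x)*exp(4*x) + C2*exp(4*x)*sin(x).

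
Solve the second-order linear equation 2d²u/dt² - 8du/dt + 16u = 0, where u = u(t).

Divide through by 2: u'' - 4u' + 8u = 0.
Characteristic equation r² - 4r + 8 = 0 has discriminant (-4)² - 4·(8) = -16 < 0, so r = 2 ± 2i.
Hence u_h = C1*cos(2*t)*exp(2*t) + C2*exp(2*t)*sin(2*t).

u = C1*cos(2*t)*exp(2*t) + C2*exp(2*t)*sin(2*t)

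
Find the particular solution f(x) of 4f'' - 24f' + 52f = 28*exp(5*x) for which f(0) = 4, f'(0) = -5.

f = 7*exp(5*x)/8 - 75*exp(3*x)*sin(2*x)/8 + 25*cos(2*x)*exp(3*x)/8

Divide through by 4: f'' - 6f' + 13f = 7*exp(5*x).
Characteristic equation r² - 6r + 13 = 0 has discriminant (-6)² - 4·(13) = -16 < 0, so r = 3 ± 2i.
Hence f_h = C1*cos(2*x)*exp(3*x) + C2*exp(3*x)*sin(2*x).
Try f_p = A*exp(5*x). Substituting into the equation and dividing by exp(5*x) gives A = 7/8, so f_p = 7*exp(5*x)/8.
General solution: f = 7*exp(5*x)/8 + C1*cos(2*x)*exp(3*x) + C2*exp(3*x)*sin(2*x).
Apply the initial conditions: f(0) = 7/8 + C1 = 4 and f'(0) = 35/8 + 2*C2 + 3*C1 = -5. Solving gives C1 = 25/8, C2 = -75/8.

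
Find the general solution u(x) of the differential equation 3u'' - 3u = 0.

Divide through by 3: u'' - u = 0.
Characteristic equation r² - 1 = 0 factors as (r + 1)(r - 1) = 0, so r = -1, 1.
Hence u_h = C1*exp(-x) + C2*exp(x).

u = C1*exp(-x) + C2*exp(x)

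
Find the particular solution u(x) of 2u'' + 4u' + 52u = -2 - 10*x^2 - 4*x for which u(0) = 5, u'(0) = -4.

Divide through by 2: u'' + 2u' + 26u = -1 - 5*x^2 - 2*x.
Characteristic equation r² + 2r + 26 = 0 has discriminant (2)² - 4·(26) = -100 < 0, so r = -1 ± 5i.
Hence u_h = C1*cos(5*x)*exp(-x) + C2*exp(-x)*sin(5*x).
For the particular solution try u_p = A0 + A1*x + A2*x^2. Substituting and matching coefficients of each power of x gives A0 = -44/2197, A1 = -8/169, A2 = -5/26, so u_p = -44/2197 - 8*x/169 - 5*x^2/26.
General solution: u = -44/2197 - 8*x/169 - 5*x^2/26 + C1*cos(5*x)*exp(-x) + C2*exp(-x)*sin(5*x).
Apply the initial conditions: u(0) = -44/2197 + C1 = 5 and u'(0) = -8/169 - C1 + 5*C2 = -4. Solving gives C1 = 11029/2197, C2 = 469/2197.

u = -44/2197 - 8*x/169 - 5*x**2/26 + 469*exp(-x)*sin(5*x)/2197 + 11029*cos(5*x)*exp(-x)/2197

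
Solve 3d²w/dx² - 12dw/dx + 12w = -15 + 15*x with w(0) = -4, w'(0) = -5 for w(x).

w = -4*exp(2*x) + 5*x/4 + 7*x*exp(2*x)/4

Divide through by 3: w'' - 4w' + 4w = -5 + 5*x.
Characteristic equation r² - 4r + 4 = 0 has discriminant (-4)² - 4·(4) = 0, so r = 2 is a repeated root.
Hence w_h = (C1 + C2*x)*exp(2*x).
For the particular solution try w_p = A0 + A1*x. Substituting and matching coefficients of each power of x gives A0 = 0, A1 = 5/4, so w_p = 5*x/4.
General solution: w = 5*x/4 + C1*exp(2*x) + C2*x*exp(2*x).
Apply the initial conditions: w(0) = C1 = -4 and w'(0) = 5/4 + C2 + 2*C1 = -5. Solving gives C1 = -4, C2 = 7/4.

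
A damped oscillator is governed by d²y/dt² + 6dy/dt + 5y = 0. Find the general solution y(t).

y = C1*exp(-5*t) + C2*exp(-t)

Characteristic equation r² + 6r + 5 = 0 factors as (r + 5)(r + 1) = 0, so r = -5, -1.
Hence y_h = C1*exp(-5*t) + C2*exp(-t).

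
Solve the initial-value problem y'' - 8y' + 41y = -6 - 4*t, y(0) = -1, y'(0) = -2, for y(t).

y = -278/1681 - 4*t/41 - 1403*cos(5*t)*exp(4*t)/1681 + 2414*exp(4*t)*sin(5*t)/8405

Characteristic equation r² - 8r + 41 = 0 has discriminant (-8)² - 4·(41) = -100 < 0, so r = 4 ± 5i.
Hence y_h = C1*cos(5*t)*exp(4*t) + C2*exp(4*t)*sin(5*t).
For the particular solution try y_p = A0 + A1*t. Substituting and matching coefficients of each power of t gives A0 = -278/1681, A1 = -4/41, so y_p = -278/1681 - 4*t/41.
General solution: y = -278/1681 - 4*t/41 + C1*cos(5*t)*exp(4*t) + C2*exp(4*t)*sin(5*t).
Apply the initial conditions: y(0) = -278/1681 + C1 = -1 and y'(0) = -4/41 + 4*C1 + 5*C2 = -2. Solving gives C1 = -1403/1681, C2 = 2414/8405.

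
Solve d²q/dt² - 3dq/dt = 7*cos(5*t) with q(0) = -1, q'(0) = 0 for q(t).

Characteristic equation r² - 3r = 0 factors as (r - 3)r = 0, so r = 3, 0.
Hence q_h = C1*exp(3*t) + C2.
Try q_p = A*cos(5*t) + B*sin(5*t). Substituting and equating the coefficients of cos(5t) and sin(5t) gives A = -7/34, B = -21/170, so q_p = -21*sin(5*t)/170 - 7*cos(5*t)/34.
General solution: q = C2 - 21*sin(5*t)/170 - 7*cos(5*t)/34 + C1*exp(3*t).
Apply the initial conditions: q(0) = -7/34 + C1 + C2 = -1 and q'(0) = -21/34 + 3*C1 = 0. Solving gives C1 = 7/34, C2 = -1.

q = -1 - 21*sin(5*t)/170 - 7*cos(5*t)/34 + 7*exp(3*t)/34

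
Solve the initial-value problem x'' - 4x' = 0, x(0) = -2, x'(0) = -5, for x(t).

x = -3/4 - 5*exp(4*t)/4

Characteristic equation r² - 4r = 0 factors as (r - 4)r = 0, so r = 4, 0.
Hence x_h = C1*exp(4*t) + C2.
Apply the initial conditions: x(0) = C1 + C2 = -2 and x'(0) = 4*C1 = -5. Solving gives C1 = -5/4, C2 = -3/4.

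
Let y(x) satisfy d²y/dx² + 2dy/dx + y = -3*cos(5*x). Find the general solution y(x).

Characteristic equation r² + 2r + 1 = 0 has discriminant (2)² - 4·(1) = 0, so r = -1 is a repeated root.
Hence y_h = (C1 + C2*x)*exp(-x).
Try y_p = A*cos(5*x) + B*sin(5*x). Substituting and equating the coefficients of cos(5x) and sin(5x) gives A = 18/169, B = -15/338, so y_p = -15*sin(5*x)/338 + 18*cos(5*x)/169.

y = -15*sin(5*x)/338 + 18*cos(5*x)/169 + C1*exp(-x) + C2*x*exp(-x)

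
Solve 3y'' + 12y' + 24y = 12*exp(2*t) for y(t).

y = exp(2*t)/5 + C1*cos(2*t)*exp(-2*t) + C2*exp(-2*t)*sin(2*t)

Divide through by 3: y'' + 4y' + 8y = 4*exp(2*t).
Characteristic equation r² + 4r + 8 = 0 has discriminant (4)² - 4·(8) = -16 < 0, so r = -2 ± 2i.
Hence y_h = C1*cos(2*t)*exp(-2*t) + C2*exp(-2*t)*sin(2*t).
Try y_p = A*exp(2*t). Substituting into the equation and dividing by exp(2*t) gives A = 1/5, so y_p = exp(2*t)/5.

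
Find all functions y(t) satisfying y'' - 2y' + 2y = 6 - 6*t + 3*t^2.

Characteristic equation r² - 2r + 2 = 0 has discriminant (-2)² - 4·(2) = -4 < 0, so r = 1 ± i.
Hence y_h = C1*cos(t)*exp(t) + C2*exp(t)*sin(t).
For the particular solution try y_p = A0 + A1*t + A2*t^2. Substituting and matching coefficients of each power of t gives A0 = 3/2, A1 = 0, A2 = 3/2, so y_p = 3/2 + 3*t^2/2.

y = 3/2 + 3*t**2/2 + C1*cos(t)*exp(t) + C2*exp(t)*sin(t)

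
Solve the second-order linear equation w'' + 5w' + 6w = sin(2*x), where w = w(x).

w = -5*cos(2*x)/52 + sin(2*x)/52 + C1*exp(-3*x) + C2*exp(-2*x)

Characteristic equation r² + 5r + 6 = 0 factors as (r + 3)(r + 2) = 0, so r = -3, -2.
Hence w_h = C1*exp(-3*x) + C2*exp(-2*x).
Try w_p = A*cos(2*x) + B*sin(2*x). Substituting and equating the coefficients of cos(2x) and sin(2x) gives A = -5/52, B = 1/52, so w_p = -5*cos(2*x)/52 + sin(2*x)/52.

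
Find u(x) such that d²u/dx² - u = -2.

u = 2 + C1*exp(-x) + C2*exp(x)

Characteristic equation r² - 1 = 0 factors as (r + 1)(r - 1) = 0, so r = -1, 1.
Hence u_h = C1*exp(-x) + C2*exp(x).
For the particular solution try u_p = A0. Substituting and matching coefficients of each power of x gives A0 = 2, so u_p = 2.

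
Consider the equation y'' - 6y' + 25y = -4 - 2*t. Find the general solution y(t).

y = -112/625 - 2*t/25 + C1*cos(4*t)*exp(3*t) + C2*exp(3*t)*sin(4*t)

Characteristic equation r² - 6r + 25 = 0 has discriminant (-6)² - 4·(25) = -64 < 0, so r = 3 ± 4i.
Hence y_h = C1*cos(4*t)*exp(3*t) + C2*exp(3*t)*sin(4*t).
For the particular solution try y_p = A0 + A1*t. Substituting and matching coefficients of each power of t gives A0 = -112/625, A1 = -2/25, so y_p = -112/625 - 2*t/25.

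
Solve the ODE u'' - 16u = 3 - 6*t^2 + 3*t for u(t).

Characteristic equation r² - 16 = 0 factors as (r + 4)(r - 4) = 0, so r = -4, 4.
Hence u_h = C1*exp(-4*t) + C2*exp(4*t).
For the particular solution try u_p = A0 + A1*t + A2*t^2. Substituting and matching coefficients of each power of t gives A0 = -9/64, A1 = -3/16, A2 = 3/8, so u_p = -9/64 - 3*t/16 + 3*t^2/8.

u = -9/64 - 3*t/16 + 3*t**2/8 + C1*exp(-4*t) + C2*exp(4*t)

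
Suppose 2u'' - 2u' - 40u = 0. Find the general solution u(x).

Divide through by 2: u'' - u' - 20u = 0.
Characteristic equation r² - r - 20 = 0 factors as (r - 5)(r + 4) = 0, so r = 5, -4.
Hence u_h = C1*exp(5*x) + C2*exp(-4*x).

u = C1*exp(5*x) + C2*exp(-4*x)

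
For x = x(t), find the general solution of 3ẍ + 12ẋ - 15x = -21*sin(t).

x = 7*cos(t)/13 + 21*sin(t)/26 + C1*exp(t) + C2*exp(-5*t)

Divide through by 3: x'' + 4x' - 5x = -7*sin(t).
Characteristic equation r² + 4r - 5 = 0 factors as (r - 1)(r + 5) = 0, so r = 1, -5.
Hence x_h = C1*exp(t) + C2*exp(-5*t).
Try x_p = A*cos(t) + B*sin(t). Substituting and equating the coefficients of cos(t) and sin(t) gives A = 7/13, B = 21/26, so x_p = 7*cos(t)/13 + 21*sin(t)/26.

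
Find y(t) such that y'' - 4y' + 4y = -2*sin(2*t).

y = -cos(2*t)/4 + C1*exp(2*t) + C2*t*exp(2*t)

Characteristic equation r² - 4r + 4 = 0 has discriminant (-4)² - 4·(4) = 0, so r = 2 is a repeated root.
Hence y_h = (C1 + C2*t)*exp(2*t).
Try y_p = A*cos(2*t) + B*sin(2*t). Substituting and equating the coefficients of cos(2t) and sin(2t) gives A = -1/4, B = 0, so y_p = -cos(2*t)/4.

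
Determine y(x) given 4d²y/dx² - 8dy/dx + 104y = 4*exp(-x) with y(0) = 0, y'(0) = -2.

Divide through by 4: y'' - 2y' + 26y = exp(-x).
Characteristic equation r² - 2r + 26 = 0 has discriminant (-2)² - 4·(26) = -100 < 0, so r = 1 ± 5i.
Hence y_h = C1*cos(5*x)*exp(x) + C2*exp(x)*sin(5*x).
Try y_p = A*exp(-x). Substituting into the equation and dividing by exp(-x) gives A = 1/29, so y_p = exp(-x)/29.
General solution: y = exp(-x)/29 + C1*cos(5*x)*exp(x) + C2*exp(x)*sin(5*x).
Apply the initial conditions: y(0) = 1/29 + C1 = 0 and y'(0) = -1/29 + C1 + 5*C2 = -2. Solving gives C1 = -1/29, C2 = -56/145.

y = exp(-x)/29 - 56*exp(x)*sin(5*x)/145 - cos(5*x)*exp(x)/29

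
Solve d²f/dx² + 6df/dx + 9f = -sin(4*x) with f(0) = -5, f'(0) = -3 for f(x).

f = -3149*exp(-3*x)/625 + 7*sin(4*x)/625 + 24*cos(4*x)/625 - 454*x*exp(-3*x)/25

Characteristic equation r² + 6r + 9 = 0 has discriminant (6)² - 4·(9) = 0, so r = -3 is a repeated root.
Hence f_h = (C1 + C2*x)*exp(-3*x).
Try f_p = A*cos(4*x) + B*sin(4*x). Substituting and equating the coefficients of cos(4x) and sin(4x) gives A = 24/625, B = 7/625, so f_p = 7*sin(4*x)/625 + 24*cos(4*x)/625.
General solution: f = 7*sin(4*x)/625 + 24*cos(4*x)/625 + C1*exp(-3*x) + C2*x*exp(-3*x).
Apply the initial conditions: f(0) = 24/625 + C1 = -5 and f'(0) = 28/625 + C2 - 3*C1 = -3. Solving gives C1 = -3149/625, C2 = -454/25.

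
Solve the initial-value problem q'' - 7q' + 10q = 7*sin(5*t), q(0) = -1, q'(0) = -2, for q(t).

Characteristic equation r² - 7r + 10 = 0 factors as (r - 5)(r - 2) = 0, so r = 5, 2.
Hence q_h = C1*exp(5*t) + C2*exp(2*t).
Try q_p = A*cos(5*t) + B*sin(5*t). Substituting and equating the coefficients of cos(5t) and sin(5t) gives A = 49/290, B = -21/290, so q_p = -21*sin(5*t)/290 + 49*cos(5*t)/290.
General solution: q = -21*sin(5*t)/290 + 49*cos(5*t)/290 + C1*exp(5*t) + C2*exp(2*t).
Apply the initial conditions: q(0) = 49/290 + C1 + C2 = -1 and q'(0) = -21/58 + 2*C2 + 5*C1 = -2. Solving gives C1 = 7/30, C2 = -122/87.

q = -122*exp(2*t)/87 - 21*sin(5*t)/290 + 7*exp(5*t)/30 + 49*cos(5*t)/290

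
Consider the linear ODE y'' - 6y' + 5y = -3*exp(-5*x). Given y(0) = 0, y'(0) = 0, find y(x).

Characteristic equation r² - 6r + 5 = 0 factors as (r - 1)(r - 5) = 0, so r = 1, 5.
Hence y_h = C1*exp(x) + C2*exp(5*x).
Try y_p = A*exp(-5*x). Substituting into the equation and dividing by exp(-5*x) gives A = -1/20, so y_p = -exp(-5*x)/20.
General solution: y = -exp(-5*x)/20 + C1*exp(x) + C2*exp(5*x).
Apply the initial conditions: y(0) = -1/20 + C1 + C2 = 0 and y'(0) = 1/4 + C1 + 5*C2 = 0. Solving gives C1 = 1/8, C2 = -3/40.

y = -3*exp(5*x)/40 - exp(-5*x)/20 + exp(x)/8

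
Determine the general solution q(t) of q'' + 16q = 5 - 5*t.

q = 5/16 - 5*t/16 + C1*cos(4*t) + C2*sin(4*t)

Characteristic equation r² + 16 = 0 has discriminant (0)² - 4·(16) = -64 < 0, so r = ± 4i.
Hence q_h = C1*cos(4*t) + C2*sin(4*t).
For the particular solution try q_p = A0 + A1*t. Substituting and matching coefficients of each power of t gives A0 = 5/16, A1 = -5/16, so q_p = 5/16 - 5*t/16.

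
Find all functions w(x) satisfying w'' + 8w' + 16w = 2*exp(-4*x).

w = C1*exp(-4*x) + x**2*exp(-4*x) + C2*x*exp(-4*x)

Characteristic equation r² + 8r + 16 = 0 has discriminant (8)² - 4·(16) = 0, so r = -4 is a repeated root.
Hence w_h = (C1 + C2*x)*exp(-4*x).
Since exp(-4*x) solves the homogeneous equation (r = -4 is a root of multiplicity 2), multiply the trial by x^2. Try w_p = A*x^2*exp(-4*x). Substituting into the equation and dividing by exp(-4*x) gives A = 1, so w_p = x^2*exp(-4*x).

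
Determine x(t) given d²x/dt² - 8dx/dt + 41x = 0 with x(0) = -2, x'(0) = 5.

x = -2*cos(5*t)*exp(4*t) + 13*exp(4*t)*sin(5*t)/5

Characteristic equation r² - 8r + 41 = 0 has discriminant (-8)² - 4·(41) = -100 < 0, so r = 4 ± 5i.
Hence x_h = C1*cos(5*t)*exp(4*t) + C2*exp(4*t)*sin(5*t).
Apply the initial conditions: x(0) = C1 = -2 and x'(0) = 4*C1 + 5*C2 = 5. Solving gives C1 = -2, C2 = 13/5.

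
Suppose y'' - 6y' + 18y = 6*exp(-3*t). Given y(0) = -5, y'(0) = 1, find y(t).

y = 2*exp(-3*t)/15 - 77*cos(3*t)*exp(3*t)/15 + 28*exp(3*t)*sin(3*t)/5

Characteristic equation r² - 6r + 18 = 0 has discriminant (-6)² - 4·(18) = -36 < 0, so r = 3 ± 3i.
Hence y_h = C1*cos(3*t)*exp(3*t) + C2*exp(3*t)*sin(3*t).
Try y_p = A*exp(-3*t). Substituting into the equation and dividing by exp(-3*t) gives A = 2/15, so y_p = 2*exp(-3*t)/15.
General solution: y = 2*exp(-3*t)/15 + C1*cos(3*t)*exp(3*t) + C2*exp(3*t)*sin(3*t).
Apply the initial conditions: y(0) = 2/15 + C1 = -5 and y'(0) = -2/5 + 3*C1 + 3*C2 = 1. Solving gives C1 = -77/15, C2 = 28/5.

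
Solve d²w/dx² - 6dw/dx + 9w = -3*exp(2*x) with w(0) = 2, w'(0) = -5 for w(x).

w = -3*exp(2*x) + 5*exp(3*x) - 14*x*exp(3*x)

Characteristic equation r² - 6r + 9 = 0 has discriminant (-6)² - 4·(9) = 0, so r = 3 is a repeated root.
Hence w_h = (C1 + C2*x)*exp(3*x).
Try w_p = A*exp(2*x). Substituting into the equation and dividing by exp(2*x) gives A = -3, so w_p = -3*exp(2*x).
General solution: w = -3*exp(2*x) + C1*exp(3*x) + C2*x*exp(3*x).
Apply the initial conditions: w(0) = -3 + C1 = 2 and w'(0) = -6 + C2 + 3*C1 = -5. Solving gives C1 = 5, C2 = -14.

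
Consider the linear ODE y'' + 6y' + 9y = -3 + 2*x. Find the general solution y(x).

y = -13/27 + 2*x/9 + C1*exp(-3*x) + C2*x*exp(-3*x)

Characteristic equation r² + 6r + 9 = 0 has discriminant (6)² - 4·(9) = 0, so r = -3 is a repeated root.
Hence y_h = (C1 + C2*x)*exp(-3*x).
For the particular solution try y_p = A0 + A1*x. Substituting and matching coefficients of each power of x gives A0 = -13/27, A1 = 2/9, so y_p = -13/27 + 2*x/9.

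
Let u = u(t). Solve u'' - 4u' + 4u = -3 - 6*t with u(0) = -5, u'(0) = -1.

u = -9/4 - 11*exp(2*t)/4 - 3*t/2 + 6*t*exp(2*t)

Characteristic equation r² - 4r + 4 = 0 has discriminant (-4)² - 4·(4) = 0, so r = 2 is a repeated root.
Hence u_h = (C1 + C2*t)*exp(2*t).
For the particular solution try u_p = A0 + A1*t. Substituting and matching coefficients of each power of t gives A0 = -9/4, A1 = -3/2, so u_p = -9/4 - 3*t/2.
General solution: u = -9/4 - 3*t/2 + C1*exp(2*t) + C2*t*exp(2*t).
Apply the initial conditions: u(0) = -9/4 + C1 = -5 and u'(0) = -3/2 + C2 + 2*C1 = -1. Solving gives C1 = -11/4, C2 = 6.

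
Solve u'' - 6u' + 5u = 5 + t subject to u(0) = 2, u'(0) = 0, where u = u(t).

u = 31/25 - 6*exp(5*t)/25 + t/5 + exp(t)

Characteristic equation r² - 6r + 5 = 0 factors as (r - 1)(r - 5) = 0, so r = 1, 5.
Hence u_h = C1*exp(t) + C2*exp(5*t).
For the particular solution try u_p = A0 + A1*t. Substituting and matching coefficients of each power of t gives A0 = 31/25, A1 = 1/5, so u_p = 31/25 + t/5.
General solution: u = 31/25 + t/5 + C1*exp(t) + C2*exp(5*t).
Apply the initial conditions: u(0) = 31/25 + C1 + C2 = 2 and u'(0) = 1/5 + C1 + 5*C2 = 0. Solving gives C1 = 1, C2 = -6/25.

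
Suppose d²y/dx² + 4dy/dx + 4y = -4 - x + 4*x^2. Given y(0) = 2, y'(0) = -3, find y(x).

Characteristic equation r² + 4r + 4 = 0 has discriminant (4)² - 4·(4) = 0, so r = -2 is a repeated root.
Hence y_h = (C1 + C2*x)*exp(-2*x).
For the particular solution try y_p = A0 + A1*x + A2*x^2. Substituting and matching coefficients of each power of x gives A0 = 3/4, A1 = -9/4, A2 = 1, so y_p = 3/4 + x^2 - 9*x/4.
General solution: y = 3/4 + x^2 - 9*x/4 + C1*exp(-2*x) + C2*x*exp(-2*x).
Apply the initial conditions: y(0) = 3/4 + C1 = 2 and y'(0) = -9/4 + C2 - 2*C1 = -3. Solving gives C1 = 5/4, C2 = 7/4.

y = 3/4 + x**2 - 9*x/4 + 5*exp(-2*x)/4 + 7*x*exp(-2*x)/4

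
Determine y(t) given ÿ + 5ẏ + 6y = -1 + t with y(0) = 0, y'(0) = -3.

y = -11/36 - 9*exp(-2*t)/4 + t/6 + 23*exp(-3*t)/9

Characteristic equation r² + 5r + 6 = 0 factors as (r + 3)(r + 2) = 0, so r = -3, -2.
Hence y_h = C1*exp(-3*t) + C2*exp(-2*t).
For the particular solution try y_p = A0 + A1*t. Substituting and matching coefficients of each power of t gives A0 = -11/36, A1 = 1/6, so y_p = -11/36 + t/6.
General solution: y = -11/36 + t/6 + C1*exp(-3*t) + C2*exp(-2*t).
Apply the initial conditions: y(0) = -11/36 + C1 + C2 = 0 and y'(0) = 1/6 - 3*C1 - 2*C2 = -3. Solving gives C1 = 23/9, C2 = -9/4.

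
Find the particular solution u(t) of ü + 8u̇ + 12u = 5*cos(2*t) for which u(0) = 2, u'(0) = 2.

u = -21*exp(-6*t)/16 + sin(2*t)/4 + cos(2*t)/8 + 51*exp(-2*t)/16

Characteristic equation r² + 8r + 12 = 0 factors as (r + 2)(r + 6) = 0, so r = -2, -6.
Hence u_h = C1*exp(-2*t) + C2*exp(-6*t).
Try u_p = A*cos(2*t) + B*sin(2*t). Substituting and equating the coefficients of cos(2t) and sin(2t) gives A = 1/8, B = 1/4, so u_p = sin(2*t)/4 + cos(2*t)/8.
General solution: u = sin(2*t)/4 + cos(2*t)/8 + C1*exp(-2*t) + C2*exp(-6*t).
Apply the initial conditions: u(0) = 1/8 + C1 + C2 = 2 and u'(0) = 1/2 - 6*C2 - 2*C1 = 2. Solving gives C1 = 51/16, C2 = -21/16.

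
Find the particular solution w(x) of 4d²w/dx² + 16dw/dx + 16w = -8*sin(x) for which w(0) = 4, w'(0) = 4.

Divide through by 4: w'' + 4w' + 4w = -2*sin(x).
Characteristic equation r² + 4r + 4 = 0 has discriminant (4)² - 4·(4) = 0, so r = -2 is a repeated root.
Hence w_h = (C1 + C2*x)*exp(-2*x).
Try w_p = A*cos(x) + B*sin(x). Substituting and equating the coefficients of cos(x) and sin(x) gives A = 8/25, B = -6/25, so w_p = -6*sin(x)/25 + 8*cos(x)/25.
General solution: w = -6*sin(x)/25 + 8*cos(x)/25 + C1*exp(-2*x) + C2*x*exp(-2*x).
Apply the initial conditions: w(0) = 8/25 + C1 = 4 and w'(0) = -6/25 + C2 - 2*C1 = 4. Solving gives C1 = 92/25, C2 = 58/5.

w = -6*sin(x)/25 + 8*cos(x)/25 + 92*exp(-2*x)/25 + 58*x*exp(-2*x)/5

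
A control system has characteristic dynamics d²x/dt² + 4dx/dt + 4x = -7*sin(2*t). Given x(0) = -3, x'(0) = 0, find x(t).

x = -31*exp(-2*t)/8 + 7*cos(2*t)/8 - 31*t*exp(-2*t)/4

Characteristic equation r² + 4r + 4 = 0 has discriminant (4)² - 4·(4) = 0, so r = -2 is a repeated root.
Hence x_h = (C1 + C2*t)*exp(-2*t).
Try x_p = A*cos(2*t) + B*sin(2*t). Substituting and equating the coefficients of cos(2t) and sin(2t) gives A = 7/8, B = 0, so x_p = 7*cos(2*t)/8.
General solution: x = 7*cos(2*t)/8 + C1*exp(-2*t) + C2*t*exp(-2*t).
Apply the initial conditions: x(0) = 7/8 + C1 = -3 and x'(0) = C2 - 2*C1 = 0. Solving gives C1 = -31/8, C2 = -31/4.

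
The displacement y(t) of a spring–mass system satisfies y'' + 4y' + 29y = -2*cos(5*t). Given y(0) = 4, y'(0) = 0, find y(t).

y = -5*sin(5*t)/52 - cos(5*t)/52 + 209*cos(5*t)*exp(-2*t)/52 + 443*exp(-2*t)*sin(5*t)/260

Characteristic equation r² + 4r + 29 = 0 has discriminant (4)² - 4·(29) = -100 < 0, so r = -2 ± 5i.
Hence y_h = C1*cos(5*t)*exp(-2*t) + C2*exp(-2*t)*sin(5*t).
Try y_p = A*cos(5*t) + B*sin(5*t). Substituting and equating the coefficients of cos(5t) and sin(5t) gives A = -1/52, B = -5/52, so y_p = -5*sin(5*t)/52 - cos(5*t)/52.
General solution: y = -5*sin(5*t)/52 - cos(5*t)/52 + C1*cos(5*t)*exp(-2*t) + C2*exp(-2*t)*sin(5*t).
Apply the initial conditions: y(0) = -1/52 + C1 = 4 and y'(0) = -25/52 - 2*C1 + 5*C2 = 0. Solving gives C1 = 209/52, C2 = 443/260.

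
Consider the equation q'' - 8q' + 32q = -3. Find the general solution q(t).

Characteristic equation r² - 8r + 32 = 0 has discriminant (-8)² - 4·(32) = -64 < 0, so r = 4 ± 4i.
Hence q_h = C1*cos(4*t)*exp(4*t) + C2*exp(4*t)*sin(4*t).
For the particular solution try q_p = A0. Substituting and matching coefficients of each power of t gives A0 = -3/32, so q_p = -3/32.

q = -3/32 + C1*cos(4*t)*exp(4*t) + C2*exp(4*t)*sin(4*t)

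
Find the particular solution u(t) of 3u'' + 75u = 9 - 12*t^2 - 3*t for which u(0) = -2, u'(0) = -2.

Divide through by 3: u'' + 25u = 3 - t - 4*t^2.
Characteristic equation r² + 25 = 0 has discriminant (0)² - 4·(25) = -100 < 0, so r = ± 5i.
Hence u_h = C1*cos(5*t) + C2*sin(5*t).
For the particular solution try u_p = A0 + A1*t + A2*t^2. Substituting and matching coefficients of each power of t gives A0 = 83/625, A1 = -1/25, A2 = -4/25, so u_p = 83/625 - 4*t^2/25 - t/25.
General solution: u = 83/625 - 4*t^2/25 - t/25 + C1*cos(5*t) + C2*sin(5*t).
Apply the initial conditions: u(0) = 83/625 + C1 = -2 and u'(0) = -1/25 + 5*C2 = -2. Solving gives C1 = -1333/625, C2 = -49/125.

u = 83/625 - 1333*cos(5*t)/625 - 49*sin(5*t)/125 - 4*t**2/25 - t/25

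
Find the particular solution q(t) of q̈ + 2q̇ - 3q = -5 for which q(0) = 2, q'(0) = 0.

q = 5/3 + exp(t)/4 + exp(-3*t)/12

Characteristic equation r² + 2r - 3 = 0 factors as (r + 3)(r - 1) = 0, so r = -3, 1.
Hence q_h = C1*exp(-3*t) + C2*exp(t).
For the particular solution try q_p = A0. Substituting and matching coefficients of each power of t gives A0 = 5/3, so q_p = 5/3.
General solution: q = 5/3 + C1*exp(-3*t) + C2*exp(t).
Apply the initial conditions: q(0) = 5/3 + C1 + C2 = 2 and q'(0) = C2 - 3*C1 = 0. Solving gives C1 = 1/12, C2 = 1/4.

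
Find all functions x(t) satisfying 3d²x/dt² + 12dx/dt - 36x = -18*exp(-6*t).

Divide through by 3: x'' + 4x' - 12x = -6*exp(-6*t).
Characteristic equation r² + 4r - 12 = 0 factors as (r + 6)(r - 2) = 0, so r = -6, 2.
Hence x_h = C1*exp(-6*t) + C2*exp(2*t).
Since exp(-6*t) solves the homogeneous equation (r = -6 is a root of multiplicity 1), multiply the trial by t. Try x_p = A*t*exp(-6*t). Substituting into the equation and dividing by exp(-6*t) gives A = 3/4, so x_p = 3*t*exp(-6*t)/4.

x = C1*exp(-6*t) + C2*exp(2*t) + 3*t*exp(-6*t)/4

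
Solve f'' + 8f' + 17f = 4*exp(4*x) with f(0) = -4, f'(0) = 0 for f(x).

f = 4*exp(4*x)/65 - 1072*exp(-4*x)*sin(x)/65 - 264*cos(x)*exp(-4*x)/65

Characteristic equation r² + 8r + 17 = 0 has discriminant (8)² - 4·(17) = -4 < 0, so r = -4 ± i.
Hence f_h = C1*cos(x)*exp(-4*x) + C2*exp(-4*x)*sin(x).
Try f_p = A*exp(4*x). Substituting into the equation and dividing by exp(4*x) gives A = 4/65, so f_p = 4*exp(4*x)/65.
General solution: f = 4*exp(4*x)/65 + C1*cos(x)*exp(-4*x) + C2*exp(-4*x)*sin(x).
Apply the initial conditions: f(0) = 4/65 + C1 = -4 and f'(0) = 16/65 + C2 - 4*C1 = 0. Solving gives C1 = -264/65, C2 = -1072/65.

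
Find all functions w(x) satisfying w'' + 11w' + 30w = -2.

Characteristic equation r² + 11r + 30 = 0 factors as (r + 6)(r + 5) = 0, so r = -6, -5.
Hence w_h = C1*exp(-6*x) + C2*exp(-5*x).
For the particular solution try w_p = A0. Substituting and matching coefficients of each power of x gives A0 = -1/15, so w_p = -1/15.

w = -1/15 + C1*exp(-6*x) + C2*exp(-5*x)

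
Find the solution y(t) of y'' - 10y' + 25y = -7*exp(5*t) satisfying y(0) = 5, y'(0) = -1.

y = 5*exp(5*t) - 26*t*exp(5*t) - 7*t**2*exp(5*t)/2

Characteristic equation r² - 10r + 25 = 0 has discriminant (-10)² - 4·(25) = 0, so r = 5 is a repeated root.
Hence y_h = (C1 + C2*t)*exp(5*t).
Since exp(5*t) solves the homogeneous equation (r = 5 is a root of multiplicity 2), multiply the trial by t^2. Try y_p = A*t^2*exp(5*t). Substituting into the equation and dividing by exp(5*t) gives A = -7/2, so y_p = -7*t^2*exp(5*t)/2.
General solution: y = C1*exp(5*t) - 7*t^2*exp(5*t)/2 + C2*t*exp(5*t).
Apply the initial conditions: y(0) = C1 = 5 and y'(0) = C2 + 5*C1 = -1. Solving gives C1 = 5, C2 = -26.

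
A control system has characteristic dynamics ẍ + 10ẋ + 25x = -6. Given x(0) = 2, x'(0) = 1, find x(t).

Characteristic equation r² + 10r + 25 = 0 has discriminant (10)² - 4·(25) = 0, so r = -5 is a repeated root.
Hence x_h = (C1 + C2*t)*exp(-5*t).
For the particular solution try x_p = A0. Substituting and matching coefficients of each power of t gives A0 = -6/25, so x_p = -6/25.
General solution: x = -6/25 + C1*exp(-5*t) + C2*t*exp(-5*t).
Apply the initial conditions: x(0) = -6/25 + C1 = 2 and x'(0) = C2 - 5*C1 = 1. Solving gives C1 = 56/25, C2 = 61/5.

x = -6/25 + 56*exp(-5*t)/25 + 61*t*exp(-5*t)/5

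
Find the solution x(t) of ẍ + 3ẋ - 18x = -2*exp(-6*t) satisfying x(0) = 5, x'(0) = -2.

x = 155*exp(-6*t)/81 + 250*exp(3*t)/81 + 2*t*exp(-6*t)/9

Characteristic equation r² + 3r - 18 = 0 factors as (r - 3)(r + 6) = 0, so r = 3, -6.
Hence x_h = C1*exp(3*t) + C2*exp(-6*t).
Since exp(-6*t) solves the homogeneous equation (r = -6 is a root of multiplicity 1), multiply the trial by t. Try x_p = A*t*exp(-6*t). Substituting into the equation and dividing by exp(-6*t) gives A = 2/9, so x_p = 2*t*exp(-6*t)/9.
General solution: x = C1*exp(3*t) + C2*exp(-6*t) + 2*t*exp(-6*t)/9.
Apply the initial conditions: x(0) = C1 + C2 = 5 and x'(0) = 2/9 - 6*C2 + 3*C1 = -2. Solving gives C1 = 250/81, C2 = 155/81.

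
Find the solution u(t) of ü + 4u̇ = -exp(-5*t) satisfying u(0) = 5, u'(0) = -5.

Characteristic equation r² + 4r = 0 factors as (r + 4)r = 0, so r = -4, 0.
Hence u_h = C1*exp(-4*t) + C2.
Try u_p = A*exp(-5*t). Substituting into the equation and dividing by exp(-5*t) gives A = -1/5, so u_p = -exp(-5*t)/5.
General solution: u = C2 - exp(-5*t)/5 + C1*exp(-4*t).
Apply the initial conditions: u(0) = -1/5 + C1 + C2 = 5 and u'(0) = 1 - 4*C1 = -5. Solving gives C1 = 3/2, C2 = 37/10.

u = 37/10 - exp(-5*t)/5 + 3*exp(-4*t)/2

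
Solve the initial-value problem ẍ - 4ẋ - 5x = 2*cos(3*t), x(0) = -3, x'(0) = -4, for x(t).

x = -19*exp(5*t)/17 - 9*exp(-t)/5 - 7*cos(3*t)/85 - 6*sin(3*t)/85

Characteristic equation r² - 4r - 5 = 0 factors as (r + 1)(r - 5) = 0, so r = -1, 5.
Hence x_h = C1*exp(-t) + C2*exp(5*t).
Try x_p = A*cos(3*t) + B*sin(3*t). Substituting and equating the coefficients of cos(3t) and sin(3t) gives A = -7/85, B = -6/85, so x_p = -7*cos(3*t)/85 - 6*sin(3*t)/85.
General solution: x = -7*cos(3*t)/85 - 6*sin(3*t)/85 + C1*exp(-t) + C2*exp(5*t).
Apply the initial conditions: x(0) = -7/85 + C1 + C2 = -3 and x'(0) = -18/85 - C1 + 5*C2 = -4. Solving gives C1 = -9/5, C2 = -19/17.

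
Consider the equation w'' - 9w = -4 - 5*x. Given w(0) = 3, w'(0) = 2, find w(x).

w = 4/9 + 5*x/9 + 28*exp(-3*x)/27 + 41*exp(3*x)/27

Characteristic equation r² - 9 = 0 factors as (r + 3)(r - 3) = 0, so r = -3, 3.
Hence w_h = C1*exp(-3*x) + C2*exp(3*x).
For the particular solution try w_p = A0 + A1*x. Substituting and matching coefficients of each power of x gives A0 = 4/9, A1 = 5/9, so w_p = 4/9 + 5*x/9.
General solution: w = 4/9 + 5*x/9 + C1*exp(-3*x) + C2*exp(3*x).
Apply the initial conditions: w(0) = 4/9 + C1 + C2 = 3 and w'(0) = 5/9 - 3*C1 + 3*C2 = 2. Solving gives C1 = 28/27, C2 = 41/27.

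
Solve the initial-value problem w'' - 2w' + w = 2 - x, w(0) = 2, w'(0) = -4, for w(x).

Characteristic equation r² - 2r + 1 = 0 has discriminant (-2)² - 4·(1) = 0, so r = 1 is a repeated root.
Hence w_h = (C1 + C2*x)*exp(x).
For the particular solution try w_p = A0 + A1*x. Substituting and matching coefficients of each power of x gives A0 = 0, A1 = -1, so w_p = -x.
General solution: w = -x + C1*exp(x) + C2*x*exp(x).
Apply the initial conditions: w(0) = C1 = 2 and w'(0) = -1 + C1 + C2 = -4. Solving gives C1 = 2, C2 = -5.

w = -x + 2*exp(x) - 5*x*exp(x)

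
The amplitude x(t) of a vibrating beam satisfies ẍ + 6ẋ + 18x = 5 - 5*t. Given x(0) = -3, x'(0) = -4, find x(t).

Characteristic equation r² + 6r + 18 = 0 has discriminant (6)² - 4·(18) = -36 < 0, so r = -3 ± 3i.
Hence x_h = C1*cos(3*t)*exp(-3*t) + C2*exp(-3*t)*sin(3*t).
For the particular solution try x_p = A0 + A1*t. Substituting and matching coefficients of each power of t gives A0 = 10/27, A1 = -5/18, so x_p = 10/27 - 5*t/18.
General solution: x = 10/27 - 5*t/18 + C1*cos(3*t)*exp(-3*t) + C2*exp(-3*t)*sin(3*t).
Apply the initial conditions: x(0) = 10/27 + C1 = -3 and x'(0) = -5/18 - 3*C1 + 3*C2 = -4. Solving gives C1 = -91/27, C2 = -83/18.

x = 10/27 - 5*t/18 - 91*cos(3*t)*exp(-3*t)/27 - 83*exp(-3*t)*sin(3*t)/18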